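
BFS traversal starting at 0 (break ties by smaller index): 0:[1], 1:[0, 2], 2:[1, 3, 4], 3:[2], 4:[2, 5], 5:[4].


BFS queue: start with [0]
Visit order: [0, 1, 2, 3, 4, 5]


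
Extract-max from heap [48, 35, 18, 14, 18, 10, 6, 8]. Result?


Max = 48
Replace root with last, heapify down
Resulting heap: [35, 18, 18, 14, 8, 10, 6]


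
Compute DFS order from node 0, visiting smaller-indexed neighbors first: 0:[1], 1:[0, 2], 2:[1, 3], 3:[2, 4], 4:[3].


DFS stack-based: start with [0]
Visit order: [0, 1, 2, 3, 4]


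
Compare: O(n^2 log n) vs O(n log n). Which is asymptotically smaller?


linearithmic grows slower than n^2 log n
O(n log n) is asymptotically smaller; O(n^2 log n) grows faster


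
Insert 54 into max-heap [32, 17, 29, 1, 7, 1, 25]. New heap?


Append 54: [32, 17, 29, 1, 7, 1, 25, 54]
Bubble up: swap idx 7(54) with idx 3(1); swap idx 3(54) with idx 1(17); swap idx 1(54) with idx 0(32)
Result: [54, 32, 29, 17, 7, 1, 25, 1]


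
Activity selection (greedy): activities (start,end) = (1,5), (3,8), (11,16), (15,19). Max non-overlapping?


Greedy: pick earliest-ending, then skip overlaps.
Selected (2 activities): [(1, 5), (11, 16)]


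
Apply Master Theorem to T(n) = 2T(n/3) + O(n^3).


a=2, b=3, c=3. log_3(2)=0.631 < c=3. Case 3: O(n^c) = O(n^3)
Complexity: O(n^3)


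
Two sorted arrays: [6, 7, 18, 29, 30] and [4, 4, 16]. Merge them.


Compare heads, take smaller each step.
Merged: [4, 4, 6, 7, 16, 18, 29, 30]


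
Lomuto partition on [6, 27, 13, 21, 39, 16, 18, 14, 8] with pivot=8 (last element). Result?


Elements <= 8 go left of pivot.
Result: [6, 8, 13, 21, 39, 16, 18, 14, 27], pivot at index 1


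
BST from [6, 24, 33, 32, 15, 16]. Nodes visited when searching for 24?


BST root = 6
Search for 24: compare at each node
Path: [6, 24]


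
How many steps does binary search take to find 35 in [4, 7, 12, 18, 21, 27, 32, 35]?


Search for 35:
[0,7] mid=3 arr[3]=18
[4,7] mid=5 arr[5]=27
[6,7] mid=6 arr[6]=32
[7,7] mid=7 arr[7]=35
Total: 4 comparisons


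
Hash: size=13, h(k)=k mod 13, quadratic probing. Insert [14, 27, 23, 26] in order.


Insertions: 14->slot 1; 27->slot 2; 23->slot 10; 26->slot 0
Table: [26, 14, 27, None, None, None, None, None, None, None, 23, None, None]


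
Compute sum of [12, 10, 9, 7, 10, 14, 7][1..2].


Prefix sums: [0, 12, 22, 31, 38, 48, 62, 69]
Sum[1..2] = prefix[3] - prefix[1] = 31 - 12 = 19


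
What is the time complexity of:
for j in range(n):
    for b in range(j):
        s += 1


Per nesting level: O(n) * O(n) [triangular over j] = O(n^2)
Complexity: O(n^2)


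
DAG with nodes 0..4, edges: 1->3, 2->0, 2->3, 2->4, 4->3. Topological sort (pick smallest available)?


Kahn's algorithm, process smallest node first
Order: [1, 2, 0, 4, 3]


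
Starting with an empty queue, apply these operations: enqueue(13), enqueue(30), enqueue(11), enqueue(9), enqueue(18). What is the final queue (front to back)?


enqueue(13) -> [13]
enqueue(30) -> [13, 30]
enqueue(11) -> [13, 30, 11]
enqueue(9) -> [13, 30, 11, 9]
enqueue(18) -> [13, 30, 11, 9, 18]
Final queue (front to back): [13, 30, 11, 9, 18]


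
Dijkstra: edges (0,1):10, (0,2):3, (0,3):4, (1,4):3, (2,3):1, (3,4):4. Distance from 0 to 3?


Dijkstra from 0:
Distances: {0: 0, 1: 10, 2: 3, 3: 4, 4: 8}
Shortest distance to 3 = 4, path = [0, 3]


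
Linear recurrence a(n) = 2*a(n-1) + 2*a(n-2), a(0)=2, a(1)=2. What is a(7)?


Build bottom-up:
...a(5)=152, a(6)=416, a(7)=2*416+2*152=1136


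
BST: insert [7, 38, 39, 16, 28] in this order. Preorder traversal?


Root = 7; build tree by BST insertion.
Preorder traversal: [7, 38, 16, 28, 39]


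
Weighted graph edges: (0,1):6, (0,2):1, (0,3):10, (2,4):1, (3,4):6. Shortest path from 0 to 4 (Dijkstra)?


Dijkstra from 0:
Distances: {0: 0, 1: 6, 2: 1, 3: 8, 4: 2}
Shortest distance to 4 = 2, path = [0, 2, 4]


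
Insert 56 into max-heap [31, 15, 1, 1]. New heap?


Append 56: [31, 15, 1, 1, 56]
Bubble up: swap idx 4(56) with idx 1(15); swap idx 1(56) with idx 0(31)
Result: [56, 31, 1, 1, 15]


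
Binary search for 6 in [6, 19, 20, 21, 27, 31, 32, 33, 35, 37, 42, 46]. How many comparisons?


Search for 6:
[0,11] mid=5 arr[5]=31
[0,4] mid=2 arr[2]=20
[0,1] mid=0 arr[0]=6
Total: 3 comparisons


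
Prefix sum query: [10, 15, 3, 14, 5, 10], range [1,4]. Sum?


Prefix sums: [0, 10, 25, 28, 42, 47, 57]
Sum[1..4] = prefix[5] - prefix[1] = 47 - 10 = 37


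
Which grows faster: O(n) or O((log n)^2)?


polylogarithmic grows slower than linear
O((log n)^2) is asymptotically smaller; O(n) grows faster


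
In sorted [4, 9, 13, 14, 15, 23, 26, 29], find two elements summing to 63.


Two pointers: lo=0, hi=7
No pair sums to 63


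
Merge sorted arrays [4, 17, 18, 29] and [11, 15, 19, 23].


Compare heads, take smaller each step.
Merged: [4, 11, 15, 17, 18, 19, 23, 29]


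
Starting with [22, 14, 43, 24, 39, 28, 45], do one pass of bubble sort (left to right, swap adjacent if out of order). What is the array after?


After one pass: [14, 22, 24, 39, 28, 43, 45]


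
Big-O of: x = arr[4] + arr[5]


Analysis: constant-time operation, no loop
Complexity: O(1)


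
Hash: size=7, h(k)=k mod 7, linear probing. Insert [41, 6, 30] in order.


Insertions: 41->slot 6; 6->slot 0; 30->slot 2
Table: [6, None, 30, None, None, None, 41]


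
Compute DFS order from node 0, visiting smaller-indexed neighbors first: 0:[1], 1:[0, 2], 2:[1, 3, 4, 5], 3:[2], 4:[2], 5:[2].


DFS stack-based: start with [0]
Visit order: [0, 1, 2, 3, 4, 5]


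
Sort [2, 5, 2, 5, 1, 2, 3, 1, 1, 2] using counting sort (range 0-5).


Count array: [0, 3, 4, 1, 0, 2]
Reconstruct: [1, 1, 1, 2, 2, 2, 2, 3, 5, 5]


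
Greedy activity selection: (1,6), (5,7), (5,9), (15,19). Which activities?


Greedy: pick earliest-ending, then skip overlaps.
Selected (2 activities): [(1, 6), (15, 19)]


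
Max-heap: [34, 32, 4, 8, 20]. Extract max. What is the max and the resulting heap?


Max = 34
Replace root with last, heapify down
Resulting heap: [32, 20, 4, 8]


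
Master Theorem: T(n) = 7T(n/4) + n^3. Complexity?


a=7, b=4, c=3. log_4(7)=1.404 < c=3. Case 3: O(n^c) = O(n^3)
Complexity: O(n^3)


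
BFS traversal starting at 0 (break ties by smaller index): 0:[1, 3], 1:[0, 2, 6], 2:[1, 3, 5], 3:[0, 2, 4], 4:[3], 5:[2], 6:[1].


BFS queue: start with [0]
Visit order: [0, 1, 3, 2, 6, 4, 5]


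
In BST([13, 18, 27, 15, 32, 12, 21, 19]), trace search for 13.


BST root = 13
Search for 13: compare at each node
Path: [13]


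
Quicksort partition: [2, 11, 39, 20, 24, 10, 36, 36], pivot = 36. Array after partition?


Elements <= 36 go left of pivot.
Result: [2, 11, 20, 24, 10, 36, 36, 39], pivot at index 6


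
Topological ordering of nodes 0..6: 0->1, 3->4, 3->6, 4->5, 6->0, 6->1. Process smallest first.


Kahn's algorithm, process smallest node first
Order: [2, 3, 4, 5, 6, 0, 1]


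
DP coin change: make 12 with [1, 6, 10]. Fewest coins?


dp[0]=0; dp[i]=1+min(dp[i-c] for c in coins)
...dp[7]=2, dp[8]=3, dp[9]=4, dp[10]=1, dp[11]=2, dp[12]=2
Minimum coins for 12 = 2


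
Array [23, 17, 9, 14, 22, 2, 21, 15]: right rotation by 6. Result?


Right rotate by 6: [9, 14, 22, 2, 21, 15, 23, 17]


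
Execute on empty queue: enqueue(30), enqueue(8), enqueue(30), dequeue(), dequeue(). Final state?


enqueue(30) -> [30]
enqueue(8) -> [30, 8]
enqueue(30) -> [30, 8, 30]
dequeue() returns 30 -> [8, 30]
dequeue() returns 8 -> [30]
Final queue (front to back): [30]


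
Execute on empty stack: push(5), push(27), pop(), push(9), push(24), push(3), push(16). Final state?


push(5) -> [5]
push(27) -> [5, 27]
pop() returns 27 -> [5]
push(9) -> [5, 9]
push(24) -> [5, 9, 24]
push(3) -> [5, 9, 24, 3]
push(16) -> [5, 9, 24, 3, 16]
Final stack (bottom to top): [5, 9, 24, 3, 16]


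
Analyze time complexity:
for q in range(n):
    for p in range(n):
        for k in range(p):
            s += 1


Per nesting level: O(n) * O(n) * O(n) [triangular over p] = O(n^3)
Complexity: O(n^3)


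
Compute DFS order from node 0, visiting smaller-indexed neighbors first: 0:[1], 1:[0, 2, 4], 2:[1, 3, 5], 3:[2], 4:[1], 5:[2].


DFS stack-based: start with [0]
Visit order: [0, 1, 2, 3, 5, 4]


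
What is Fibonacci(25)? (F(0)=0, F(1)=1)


F(n)=F(n-1)+F(n-2)
...F(23)=28657, F(24)=46368, F(25)=75025


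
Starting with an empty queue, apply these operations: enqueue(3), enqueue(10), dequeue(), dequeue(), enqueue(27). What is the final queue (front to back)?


enqueue(3) -> [3]
enqueue(10) -> [3, 10]
dequeue() returns 3 -> [10]
dequeue() returns 10 -> []
enqueue(27) -> [27]
Final queue (front to back): [27]


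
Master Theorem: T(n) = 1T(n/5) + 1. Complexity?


a=1, b=5, c=0. log_5(1)=0 = c=0. Case 2: O(n^c log n) = O(log n)
Complexity: O(log n)


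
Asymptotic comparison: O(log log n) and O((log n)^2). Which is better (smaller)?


double-logarithmic grows slower than polylogarithmic
O(log log n) is asymptotically smaller; O((log n)^2) grows faster


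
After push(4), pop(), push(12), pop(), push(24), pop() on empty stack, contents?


push(4) -> [4]
pop() returns 4 -> []
push(12) -> [12]
pop() returns 12 -> []
push(24) -> [24]
pop() returns 24 -> []
Final stack (bottom to top): []


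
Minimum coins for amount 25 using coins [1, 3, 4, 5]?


dp[0]=0; dp[i]=1+min(dp[i-c] for c in coins)
...dp[20]=4, dp[21]=5, dp[22]=5, dp[23]=5, dp[24]=5, dp[25]=5
Minimum coins for 25 = 5


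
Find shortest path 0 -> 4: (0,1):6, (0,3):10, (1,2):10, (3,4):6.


Dijkstra from 0:
Distances: {0: 0, 1: 6, 2: 16, 3: 10, 4: 16}
Shortest distance to 4 = 16, path = [0, 3, 4]


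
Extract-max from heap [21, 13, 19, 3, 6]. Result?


Max = 21
Replace root with last, heapify down
Resulting heap: [19, 13, 6, 3]


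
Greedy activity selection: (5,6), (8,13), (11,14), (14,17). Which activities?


Greedy: pick earliest-ending, then skip overlaps.
Selected (3 activities): [(5, 6), (8, 13), (14, 17)]


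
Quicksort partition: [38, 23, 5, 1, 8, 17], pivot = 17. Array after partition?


Elements <= 17 go left of pivot.
Result: [5, 1, 8, 17, 38, 23], pivot at index 3


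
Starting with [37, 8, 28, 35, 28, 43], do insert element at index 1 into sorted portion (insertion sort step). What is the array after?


After one pass: [8, 37, 28, 35, 28, 43]


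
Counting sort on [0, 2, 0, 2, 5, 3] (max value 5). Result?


Count array: [2, 0, 2, 1, 0, 1]
Reconstruct: [0, 0, 2, 2, 3, 5]


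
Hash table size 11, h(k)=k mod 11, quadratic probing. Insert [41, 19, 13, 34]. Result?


Insertions: 41->slot 8; 19->slot 9; 13->slot 2; 34->slot 1
Table: [None, 34, 13, None, None, None, None, None, 41, 19, None]


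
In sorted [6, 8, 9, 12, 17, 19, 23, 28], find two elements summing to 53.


Two pointers: lo=0, hi=7
No pair sums to 53


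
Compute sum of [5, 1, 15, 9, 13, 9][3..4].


Prefix sums: [0, 5, 6, 21, 30, 43, 52]
Sum[3..4] = prefix[5] - prefix[3] = 43 - 21 = 22


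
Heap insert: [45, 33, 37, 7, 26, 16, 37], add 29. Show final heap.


Append 29: [45, 33, 37, 7, 26, 16, 37, 29]
Bubble up: swap idx 7(29) with idx 3(7)
Result: [45, 33, 37, 29, 26, 16, 37, 7]


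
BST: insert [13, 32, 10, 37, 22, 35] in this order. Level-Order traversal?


Root = 13; build tree by BST insertion.
Level-Order traversal: [13, 10, 32, 22, 37, 35]


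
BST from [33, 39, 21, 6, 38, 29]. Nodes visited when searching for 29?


BST root = 33
Search for 29: compare at each node
Path: [33, 21, 29]


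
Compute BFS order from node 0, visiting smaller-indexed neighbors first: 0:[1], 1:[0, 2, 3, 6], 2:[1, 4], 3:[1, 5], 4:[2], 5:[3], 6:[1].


BFS queue: start with [0]
Visit order: [0, 1, 2, 3, 6, 4, 5]


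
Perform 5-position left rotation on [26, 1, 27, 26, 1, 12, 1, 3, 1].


Left rotate by 5: [12, 1, 3, 1, 26, 1, 27, 26, 1]


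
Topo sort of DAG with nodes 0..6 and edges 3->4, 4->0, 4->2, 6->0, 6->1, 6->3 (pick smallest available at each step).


Kahn's algorithm, process smallest node first
Order: [5, 6, 1, 3, 4, 0, 2]


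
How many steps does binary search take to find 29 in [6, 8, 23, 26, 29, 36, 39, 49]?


Search for 29:
[0,7] mid=3 arr[3]=26
[4,7] mid=5 arr[5]=36
[4,4] mid=4 arr[4]=29
Total: 3 comparisons


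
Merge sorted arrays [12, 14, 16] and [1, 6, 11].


Compare heads, take smaller each step.
Merged: [1, 6, 11, 12, 14, 16]


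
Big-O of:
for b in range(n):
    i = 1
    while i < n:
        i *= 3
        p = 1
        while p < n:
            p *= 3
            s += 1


Per nesting level: O(n) * O(log n) * O(log n) = O(n (log n)^2)
Complexity: O(n (log n)^2)


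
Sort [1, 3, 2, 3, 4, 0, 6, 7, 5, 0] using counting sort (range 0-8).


Count array: [2, 1, 1, 2, 1, 1, 1, 1, 0]
Reconstruct: [0, 0, 1, 2, 3, 3, 4, 5, 6, 7]


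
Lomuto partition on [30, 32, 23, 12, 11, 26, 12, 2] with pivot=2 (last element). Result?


Elements <= 2 go left of pivot.
Result: [2, 32, 23, 12, 11, 26, 12, 30], pivot at index 0


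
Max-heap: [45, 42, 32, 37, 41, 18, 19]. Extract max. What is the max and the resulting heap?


Max = 45
Replace root with last, heapify down
Resulting heap: [42, 41, 32, 37, 19, 18]


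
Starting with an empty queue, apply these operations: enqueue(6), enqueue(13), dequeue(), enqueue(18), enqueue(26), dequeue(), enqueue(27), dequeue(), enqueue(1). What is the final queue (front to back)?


enqueue(6) -> [6]
enqueue(13) -> [6, 13]
dequeue() returns 6 -> [13]
enqueue(18) -> [13, 18]
enqueue(26) -> [13, 18, 26]
dequeue() returns 13 -> [18, 26]
enqueue(27) -> [18, 26, 27]
dequeue() returns 18 -> [26, 27]
enqueue(1) -> [26, 27, 1]
Final queue (front to back): [26, 27, 1]


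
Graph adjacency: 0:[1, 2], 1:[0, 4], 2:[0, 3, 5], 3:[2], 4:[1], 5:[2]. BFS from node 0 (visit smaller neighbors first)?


BFS queue: start with [0]
Visit order: [0, 1, 2, 4, 3, 5]


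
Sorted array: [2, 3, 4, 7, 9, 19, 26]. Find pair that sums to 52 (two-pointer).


Two pointers: lo=0, hi=6
No pair sums to 52


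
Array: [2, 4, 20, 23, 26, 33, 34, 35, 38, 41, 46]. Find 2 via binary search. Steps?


Search for 2:
[0,10] mid=5 arr[5]=33
[0,4] mid=2 arr[2]=20
[0,1] mid=0 arr[0]=2
Total: 3 comparisons


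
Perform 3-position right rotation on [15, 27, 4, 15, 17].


Right rotate by 3: [4, 15, 17, 15, 27]


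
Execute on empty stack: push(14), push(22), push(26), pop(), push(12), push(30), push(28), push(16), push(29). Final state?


push(14) -> [14]
push(22) -> [14, 22]
push(26) -> [14, 22, 26]
pop() returns 26 -> [14, 22]
push(12) -> [14, 22, 12]
push(30) -> [14, 22, 12, 30]
push(28) -> [14, 22, 12, 30, 28]
push(16) -> [14, 22, 12, 30, 28, 16]
push(29) -> [14, 22, 12, 30, 28, 16, 29]
Final stack (bottom to top): [14, 22, 12, 30, 28, 16, 29]


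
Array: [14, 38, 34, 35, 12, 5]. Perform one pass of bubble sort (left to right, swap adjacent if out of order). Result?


After one pass: [14, 34, 35, 12, 5, 38]


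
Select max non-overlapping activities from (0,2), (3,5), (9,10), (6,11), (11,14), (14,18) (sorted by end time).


Greedy: pick earliest-ending, then skip overlaps.
Selected (5 activities): [(0, 2), (3, 5), (9, 10), (11, 14), (14, 18)]


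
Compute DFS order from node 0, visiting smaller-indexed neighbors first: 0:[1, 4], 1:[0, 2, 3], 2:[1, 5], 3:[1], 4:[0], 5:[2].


DFS stack-based: start with [0]
Visit order: [0, 1, 2, 5, 3, 4]


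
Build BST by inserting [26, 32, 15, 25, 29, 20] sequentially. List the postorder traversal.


Root = 26; build tree by BST insertion.
Postorder traversal: [20, 25, 15, 29, 32, 26]


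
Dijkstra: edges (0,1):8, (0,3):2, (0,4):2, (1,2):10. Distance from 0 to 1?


Dijkstra from 0:
Distances: {0: 0, 1: 8, 2: 18, 3: 2, 4: 2}
Shortest distance to 1 = 8, path = [0, 1]


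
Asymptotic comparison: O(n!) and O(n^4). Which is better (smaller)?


quartic grows slower than factorial
O(n^4) is asymptotically smaller; O(n!) grows faster


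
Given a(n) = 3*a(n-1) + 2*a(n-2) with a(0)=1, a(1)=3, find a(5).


Build bottom-up:
...a(3)=39, a(4)=139, a(5)=3*139+2*39=495


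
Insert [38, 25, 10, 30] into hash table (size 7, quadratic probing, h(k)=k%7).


Insertions: 38->slot 3; 25->slot 4; 10->slot 0; 30->slot 2
Table: [10, None, 30, 38, 25, None, None]


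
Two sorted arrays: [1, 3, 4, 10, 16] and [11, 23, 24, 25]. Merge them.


Compare heads, take smaller each step.
Merged: [1, 3, 4, 10, 11, 16, 23, 24, 25]


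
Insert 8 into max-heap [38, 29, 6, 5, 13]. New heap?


Append 8: [38, 29, 6, 5, 13, 8]
Bubble up: swap idx 5(8) with idx 2(6)
Result: [38, 29, 8, 5, 13, 6]


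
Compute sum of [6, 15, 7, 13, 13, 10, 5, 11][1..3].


Prefix sums: [0, 6, 21, 28, 41, 54, 64, 69, 80]
Sum[1..3] = prefix[4] - prefix[1] = 41 - 6 = 35


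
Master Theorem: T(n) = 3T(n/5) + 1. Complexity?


a=3, b=5, c=0. log_5(3)=0.683 > c=0. Case 1: O(n^log_b(a)) = O(n^0.683)
Complexity: O(n^0.683)


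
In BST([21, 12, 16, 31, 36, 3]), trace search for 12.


BST root = 21
Search for 12: compare at each node
Path: [21, 12]


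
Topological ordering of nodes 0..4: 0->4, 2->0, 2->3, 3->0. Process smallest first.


Kahn's algorithm, process smallest node first
Order: [1, 2, 3, 0, 4]


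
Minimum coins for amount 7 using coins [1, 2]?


dp[0]=0; dp[i]=1+min(dp[i-c] for c in coins)
...dp[2]=1, dp[3]=2, dp[4]=2, dp[5]=3, dp[6]=3, dp[7]=4
Minimum coins for 7 = 4


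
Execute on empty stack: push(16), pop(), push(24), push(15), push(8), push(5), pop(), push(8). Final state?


push(16) -> [16]
pop() returns 16 -> []
push(24) -> [24]
push(15) -> [24, 15]
push(8) -> [24, 15, 8]
push(5) -> [24, 15, 8, 5]
pop() returns 5 -> [24, 15, 8]
push(8) -> [24, 15, 8, 8]
Final stack (bottom to top): [24, 15, 8, 8]


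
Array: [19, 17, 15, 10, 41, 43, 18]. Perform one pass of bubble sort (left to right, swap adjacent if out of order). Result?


After one pass: [17, 15, 10, 19, 41, 18, 43]


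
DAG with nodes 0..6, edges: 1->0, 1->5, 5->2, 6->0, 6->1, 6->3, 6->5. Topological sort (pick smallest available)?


Kahn's algorithm, process smallest node first
Order: [4, 6, 1, 0, 3, 5, 2]


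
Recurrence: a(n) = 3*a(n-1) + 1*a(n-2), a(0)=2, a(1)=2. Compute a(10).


Build bottom-up:
...a(8)=10232, a(9)=33794, a(10)=3*33794+1*10232=111614


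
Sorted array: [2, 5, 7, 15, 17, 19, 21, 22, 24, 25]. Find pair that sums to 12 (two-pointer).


Two pointers: lo=0, hi=9
Found pair: (5, 7) summing to 12


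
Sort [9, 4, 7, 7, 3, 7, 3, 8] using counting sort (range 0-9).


Count array: [0, 0, 0, 2, 1, 0, 0, 3, 1, 1]
Reconstruct: [3, 3, 4, 7, 7, 7, 8, 9]


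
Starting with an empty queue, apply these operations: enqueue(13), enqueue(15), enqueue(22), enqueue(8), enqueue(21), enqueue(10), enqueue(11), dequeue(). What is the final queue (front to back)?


enqueue(13) -> [13]
enqueue(15) -> [13, 15]
enqueue(22) -> [13, 15, 22]
enqueue(8) -> [13, 15, 22, 8]
enqueue(21) -> [13, 15, 22, 8, 21]
enqueue(10) -> [13, 15, 22, 8, 21, 10]
enqueue(11) -> [13, 15, 22, 8, 21, 10, 11]
dequeue() returns 13 -> [15, 22, 8, 21, 10, 11]
Final queue (front to back): [15, 22, 8, 21, 10, 11]


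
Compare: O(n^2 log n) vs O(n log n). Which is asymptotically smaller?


linearithmic grows slower than n^2 log n
O(n log n) is asymptotically smaller; O(n^2 log n) grows faster


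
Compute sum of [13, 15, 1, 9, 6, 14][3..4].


Prefix sums: [0, 13, 28, 29, 38, 44, 58]
Sum[3..4] = prefix[5] - prefix[3] = 44 - 29 = 15


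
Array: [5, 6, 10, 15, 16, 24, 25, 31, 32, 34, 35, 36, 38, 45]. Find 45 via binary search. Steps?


Search for 45:
[0,13] mid=6 arr[6]=25
[7,13] mid=10 arr[10]=35
[11,13] mid=12 arr[12]=38
[13,13] mid=13 arr[13]=45
Total: 4 comparisons


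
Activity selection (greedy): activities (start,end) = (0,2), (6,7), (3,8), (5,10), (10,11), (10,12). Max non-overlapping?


Greedy: pick earliest-ending, then skip overlaps.
Selected (3 activities): [(0, 2), (6, 7), (10, 11)]


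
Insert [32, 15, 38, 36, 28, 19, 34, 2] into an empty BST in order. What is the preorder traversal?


Root = 32; build tree by BST insertion.
Preorder traversal: [32, 15, 2, 28, 19, 38, 36, 34]


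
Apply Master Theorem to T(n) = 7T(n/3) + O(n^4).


a=7, b=3, c=4. log_3(7)=1.771 < c=4. Case 3: O(n^c) = O(n^4)
Complexity: O(n^4)


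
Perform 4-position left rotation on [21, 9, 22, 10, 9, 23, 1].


Left rotate by 4: [9, 23, 1, 21, 9, 22, 10]


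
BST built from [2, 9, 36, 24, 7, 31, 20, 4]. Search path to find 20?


BST root = 2
Search for 20: compare at each node
Path: [2, 9, 36, 24, 20]


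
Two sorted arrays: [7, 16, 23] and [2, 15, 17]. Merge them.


Compare heads, take smaller each step.
Merged: [2, 7, 15, 16, 17, 23]


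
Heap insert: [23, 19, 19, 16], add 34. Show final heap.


Append 34: [23, 19, 19, 16, 34]
Bubble up: swap idx 4(34) with idx 1(19); swap idx 1(34) with idx 0(23)
Result: [34, 23, 19, 16, 19]


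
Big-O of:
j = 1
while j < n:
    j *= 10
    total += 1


Per nesting level: O(log n) = O(log n)
Complexity: O(log n)


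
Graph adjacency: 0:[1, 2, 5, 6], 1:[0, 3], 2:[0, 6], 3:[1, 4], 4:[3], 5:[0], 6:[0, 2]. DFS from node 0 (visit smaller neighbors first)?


DFS stack-based: start with [0]
Visit order: [0, 1, 3, 4, 2, 6, 5]


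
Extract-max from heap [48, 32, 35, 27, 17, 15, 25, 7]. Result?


Max = 48
Replace root with last, heapify down
Resulting heap: [35, 32, 25, 27, 17, 15, 7]


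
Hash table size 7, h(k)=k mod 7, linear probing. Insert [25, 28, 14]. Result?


Insertions: 25->slot 4; 28->slot 0; 14->slot 1
Table: [28, 14, None, None, 25, None, None]


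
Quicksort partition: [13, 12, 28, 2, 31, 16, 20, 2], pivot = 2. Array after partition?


Elements <= 2 go left of pivot.
Result: [2, 2, 28, 13, 31, 16, 20, 12], pivot at index 1


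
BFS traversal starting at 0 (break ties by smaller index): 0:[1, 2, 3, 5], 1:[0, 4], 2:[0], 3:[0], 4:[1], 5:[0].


BFS queue: start with [0]
Visit order: [0, 1, 2, 3, 5, 4]


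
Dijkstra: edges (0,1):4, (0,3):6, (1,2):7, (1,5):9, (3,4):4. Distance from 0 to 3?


Dijkstra from 0:
Distances: {0: 0, 1: 4, 2: 11, 3: 6, 4: 10, 5: 13}
Shortest distance to 3 = 6, path = [0, 3]


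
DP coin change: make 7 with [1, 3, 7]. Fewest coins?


dp[0]=0; dp[i]=1+min(dp[i-c] for c in coins)
...dp[2]=2, dp[3]=1, dp[4]=2, dp[5]=3, dp[6]=2, dp[7]=1
Minimum coins for 7 = 1


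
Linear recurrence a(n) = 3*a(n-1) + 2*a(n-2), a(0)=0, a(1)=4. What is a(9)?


Build bottom-up:
...a(7)=7052, a(8)=25116, a(9)=3*25116+2*7052=89452


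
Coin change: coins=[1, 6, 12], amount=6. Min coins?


dp[0]=0; dp[i]=1+min(dp[i-c] for c in coins)
...dp[1]=1, dp[2]=2, dp[3]=3, dp[4]=4, dp[5]=5, dp[6]=1
Minimum coins for 6 = 1


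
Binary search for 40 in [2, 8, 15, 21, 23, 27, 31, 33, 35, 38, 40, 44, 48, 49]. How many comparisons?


Search for 40:
[0,13] mid=6 arr[6]=31
[7,13] mid=10 arr[10]=40
Total: 2 comparisons


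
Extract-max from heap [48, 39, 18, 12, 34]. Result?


Max = 48
Replace root with last, heapify down
Resulting heap: [39, 34, 18, 12]


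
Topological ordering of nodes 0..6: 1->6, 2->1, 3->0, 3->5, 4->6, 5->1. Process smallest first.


Kahn's algorithm, process smallest node first
Order: [2, 3, 0, 4, 5, 1, 6]


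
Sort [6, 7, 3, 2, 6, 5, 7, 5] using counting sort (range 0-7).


Count array: [0, 0, 1, 1, 0, 2, 2, 2]
Reconstruct: [2, 3, 5, 5, 6, 6, 7, 7]


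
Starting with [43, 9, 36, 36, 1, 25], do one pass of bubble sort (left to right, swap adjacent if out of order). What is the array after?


After one pass: [9, 36, 36, 1, 25, 43]


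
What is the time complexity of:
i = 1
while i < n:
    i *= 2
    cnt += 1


Per nesting level: O(log n) = O(log n)
Complexity: O(log n)


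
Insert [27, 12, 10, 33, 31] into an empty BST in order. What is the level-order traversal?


Root = 27; build tree by BST insertion.
Level-Order traversal: [27, 12, 33, 10, 31]


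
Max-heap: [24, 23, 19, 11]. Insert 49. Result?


Append 49: [24, 23, 19, 11, 49]
Bubble up: swap idx 4(49) with idx 1(23); swap idx 1(49) with idx 0(24)
Result: [49, 24, 19, 11, 23]


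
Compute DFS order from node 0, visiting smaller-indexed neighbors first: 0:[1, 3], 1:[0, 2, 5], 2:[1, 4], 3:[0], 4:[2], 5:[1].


DFS stack-based: start with [0]
Visit order: [0, 1, 2, 4, 5, 3]


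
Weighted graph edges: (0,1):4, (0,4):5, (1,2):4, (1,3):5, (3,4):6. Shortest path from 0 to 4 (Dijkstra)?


Dijkstra from 0:
Distances: {0: 0, 1: 4, 2: 8, 3: 9, 4: 5}
Shortest distance to 4 = 5, path = [0, 4]


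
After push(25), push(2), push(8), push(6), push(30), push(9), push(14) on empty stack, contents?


push(25) -> [25]
push(2) -> [25, 2]
push(8) -> [25, 2, 8]
push(6) -> [25, 2, 8, 6]
push(30) -> [25, 2, 8, 6, 30]
push(9) -> [25, 2, 8, 6, 30, 9]
push(14) -> [25, 2, 8, 6, 30, 9, 14]
Final stack (bottom to top): [25, 2, 8, 6, 30, 9, 14]


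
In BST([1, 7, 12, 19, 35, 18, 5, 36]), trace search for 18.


BST root = 1
Search for 18: compare at each node
Path: [1, 7, 12, 19, 18]


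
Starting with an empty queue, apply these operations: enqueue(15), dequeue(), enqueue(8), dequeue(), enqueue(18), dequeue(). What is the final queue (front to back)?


enqueue(15) -> [15]
dequeue() returns 15 -> []
enqueue(8) -> [8]
dequeue() returns 8 -> []
enqueue(18) -> [18]
dequeue() returns 18 -> []
Final queue (front to back): []


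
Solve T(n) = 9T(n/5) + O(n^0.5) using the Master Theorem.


a=9, b=5, c=0.5. log_5(9)=1.365 > c=0.5. Case 1: O(n^log_b(a)) = O(n^1.365)
Complexity: O(n^1.365)


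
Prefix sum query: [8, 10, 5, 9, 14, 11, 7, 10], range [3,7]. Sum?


Prefix sums: [0, 8, 18, 23, 32, 46, 57, 64, 74]
Sum[3..7] = prefix[8] - prefix[3] = 74 - 23 = 51


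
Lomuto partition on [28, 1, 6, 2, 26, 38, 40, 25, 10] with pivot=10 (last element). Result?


Elements <= 10 go left of pivot.
Result: [1, 6, 2, 10, 26, 38, 40, 25, 28], pivot at index 3


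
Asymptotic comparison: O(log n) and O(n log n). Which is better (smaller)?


logarithmic grows slower than linearithmic
O(log n) is asymptotically smaller; O(n log n) grows faster


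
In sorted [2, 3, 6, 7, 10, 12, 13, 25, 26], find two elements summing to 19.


Two pointers: lo=0, hi=8
Found pair: (6, 13) summing to 19


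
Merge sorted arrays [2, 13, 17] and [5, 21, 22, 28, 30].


Compare heads, take smaller each step.
Merged: [2, 5, 13, 17, 21, 22, 28, 30]


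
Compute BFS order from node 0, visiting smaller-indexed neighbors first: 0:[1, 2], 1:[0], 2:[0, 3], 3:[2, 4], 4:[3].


BFS queue: start with [0]
Visit order: [0, 1, 2, 3, 4]


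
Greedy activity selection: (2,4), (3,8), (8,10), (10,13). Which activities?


Greedy: pick earliest-ending, then skip overlaps.
Selected (3 activities): [(2, 4), (8, 10), (10, 13)]


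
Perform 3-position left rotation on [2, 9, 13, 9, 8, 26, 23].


Left rotate by 3: [9, 8, 26, 23, 2, 9, 13]


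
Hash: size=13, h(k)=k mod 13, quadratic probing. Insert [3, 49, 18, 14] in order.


Insertions: 3->slot 3; 49->slot 10; 18->slot 5; 14->slot 1
Table: [None, 14, None, 3, None, 18, None, None, None, None, 49, None, None]


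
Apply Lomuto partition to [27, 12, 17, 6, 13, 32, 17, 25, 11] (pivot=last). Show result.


Elements <= 11 go left of pivot.
Result: [6, 11, 17, 27, 13, 32, 17, 25, 12], pivot at index 1


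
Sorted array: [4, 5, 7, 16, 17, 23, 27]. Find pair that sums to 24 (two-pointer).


Two pointers: lo=0, hi=6
Found pair: (7, 17) summing to 24


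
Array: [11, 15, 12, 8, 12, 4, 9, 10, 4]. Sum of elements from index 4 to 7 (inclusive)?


Prefix sums: [0, 11, 26, 38, 46, 58, 62, 71, 81, 85]
Sum[4..7] = prefix[8] - prefix[4] = 81 - 46 = 35


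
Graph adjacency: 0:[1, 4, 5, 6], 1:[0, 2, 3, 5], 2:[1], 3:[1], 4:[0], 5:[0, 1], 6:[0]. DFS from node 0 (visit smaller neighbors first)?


DFS stack-based: start with [0]
Visit order: [0, 1, 2, 3, 5, 4, 6]


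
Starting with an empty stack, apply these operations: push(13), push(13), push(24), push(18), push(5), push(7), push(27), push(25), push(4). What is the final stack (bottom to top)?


push(13) -> [13]
push(13) -> [13, 13]
push(24) -> [13, 13, 24]
push(18) -> [13, 13, 24, 18]
push(5) -> [13, 13, 24, 18, 5]
push(7) -> [13, 13, 24, 18, 5, 7]
push(27) -> [13, 13, 24, 18, 5, 7, 27]
push(25) -> [13, 13, 24, 18, 5, 7, 27, 25]
push(4) -> [13, 13, 24, 18, 5, 7, 27, 25, 4]
Final stack (bottom to top): [13, 13, 24, 18, 5, 7, 27, 25, 4]


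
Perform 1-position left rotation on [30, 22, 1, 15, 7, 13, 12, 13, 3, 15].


Left rotate by 1: [22, 1, 15, 7, 13, 12, 13, 3, 15, 30]


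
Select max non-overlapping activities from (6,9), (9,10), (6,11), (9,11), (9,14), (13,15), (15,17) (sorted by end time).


Greedy: pick earliest-ending, then skip overlaps.
Selected (4 activities): [(6, 9), (9, 10), (13, 15), (15, 17)]


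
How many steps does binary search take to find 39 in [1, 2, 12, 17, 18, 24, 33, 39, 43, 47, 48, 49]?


Search for 39:
[0,11] mid=5 arr[5]=24
[6,11] mid=8 arr[8]=43
[6,7] mid=6 arr[6]=33
[7,7] mid=7 arr[7]=39
Total: 4 comparisons


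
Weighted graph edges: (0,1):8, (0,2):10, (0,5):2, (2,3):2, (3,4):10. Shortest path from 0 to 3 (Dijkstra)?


Dijkstra from 0:
Distances: {0: 0, 1: 8, 2: 10, 3: 12, 4: 22, 5: 2}
Shortest distance to 3 = 12, path = [0, 2, 3]


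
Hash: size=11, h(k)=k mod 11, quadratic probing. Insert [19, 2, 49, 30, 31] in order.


Insertions: 19->slot 8; 2->slot 2; 49->slot 5; 30->slot 9; 31->slot 10
Table: [None, None, 2, None, None, 49, None, None, 19, 30, 31]


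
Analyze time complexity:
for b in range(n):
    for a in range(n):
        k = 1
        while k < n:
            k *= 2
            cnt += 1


Per nesting level: O(n) * O(n) * O(log n) = O(n^2 log n)
Complexity: O(n^2 log n)


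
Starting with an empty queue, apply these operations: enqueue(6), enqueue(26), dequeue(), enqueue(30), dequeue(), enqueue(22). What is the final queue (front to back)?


enqueue(6) -> [6]
enqueue(26) -> [6, 26]
dequeue() returns 6 -> [26]
enqueue(30) -> [26, 30]
dequeue() returns 26 -> [30]
enqueue(22) -> [30, 22]
Final queue (front to back): [30, 22]


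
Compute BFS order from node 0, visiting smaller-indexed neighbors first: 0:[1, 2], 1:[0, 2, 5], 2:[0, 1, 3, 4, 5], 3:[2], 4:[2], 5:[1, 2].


BFS queue: start with [0]
Visit order: [0, 1, 2, 5, 3, 4]


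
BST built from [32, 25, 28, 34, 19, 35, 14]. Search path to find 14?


BST root = 32
Search for 14: compare at each node
Path: [32, 25, 19, 14]


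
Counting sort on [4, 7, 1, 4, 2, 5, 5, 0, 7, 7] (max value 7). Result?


Count array: [1, 1, 1, 0, 2, 2, 0, 3]
Reconstruct: [0, 1, 2, 4, 4, 5, 5, 7, 7, 7]


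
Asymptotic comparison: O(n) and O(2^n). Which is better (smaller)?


linear grows slower than exponential
O(n) is asymptotically smaller; O(2^n) grows faster


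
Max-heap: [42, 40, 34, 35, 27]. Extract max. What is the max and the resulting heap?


Max = 42
Replace root with last, heapify down
Resulting heap: [40, 35, 34, 27]


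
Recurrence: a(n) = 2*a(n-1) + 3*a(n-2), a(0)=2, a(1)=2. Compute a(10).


Build bottom-up:
...a(8)=6562, a(9)=19682, a(10)=2*19682+3*6562=59050


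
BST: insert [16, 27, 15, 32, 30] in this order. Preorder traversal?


Root = 16; build tree by BST insertion.
Preorder traversal: [16, 15, 27, 32, 30]


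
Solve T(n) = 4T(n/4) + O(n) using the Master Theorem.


a=4, b=4, c=1. log_4(4)=1 = c=1. Case 2: O(n^c log n) = O(n log n)
Complexity: O(n log n)


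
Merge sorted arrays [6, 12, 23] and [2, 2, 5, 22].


Compare heads, take smaller each step.
Merged: [2, 2, 5, 6, 12, 22, 23]


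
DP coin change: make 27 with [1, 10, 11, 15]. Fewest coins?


dp[0]=0; dp[i]=1+min(dp[i-c] for c in coins)
...dp[22]=2, dp[23]=3, dp[24]=4, dp[25]=2, dp[26]=2, dp[27]=3
Minimum coins for 27 = 3


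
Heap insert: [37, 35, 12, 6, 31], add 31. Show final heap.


Append 31: [37, 35, 12, 6, 31, 31]
Bubble up: swap idx 5(31) with idx 2(12)
Result: [37, 35, 31, 6, 31, 12]


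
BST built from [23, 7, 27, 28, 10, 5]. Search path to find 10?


BST root = 23
Search for 10: compare at each node
Path: [23, 7, 10]


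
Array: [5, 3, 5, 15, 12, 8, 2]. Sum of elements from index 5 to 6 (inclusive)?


Prefix sums: [0, 5, 8, 13, 28, 40, 48, 50]
Sum[5..6] = prefix[7] - prefix[5] = 50 - 40 = 10


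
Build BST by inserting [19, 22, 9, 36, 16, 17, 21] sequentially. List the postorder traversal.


Root = 19; build tree by BST insertion.
Postorder traversal: [17, 16, 9, 21, 36, 22, 19]


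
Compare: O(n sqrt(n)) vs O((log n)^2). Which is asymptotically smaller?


polylogarithmic grows slower than n^1.5
O((log n)^2) is asymptotically smaller; O(n sqrt(n)) grows faster


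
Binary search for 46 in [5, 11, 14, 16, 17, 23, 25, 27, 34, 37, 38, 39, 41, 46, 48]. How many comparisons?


Search for 46:
[0,14] mid=7 arr[7]=27
[8,14] mid=11 arr[11]=39
[12,14] mid=13 arr[13]=46
Total: 3 comparisons


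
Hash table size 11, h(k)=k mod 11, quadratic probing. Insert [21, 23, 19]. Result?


Insertions: 21->slot 10; 23->slot 1; 19->slot 8
Table: [None, 23, None, None, None, None, None, None, 19, None, 21]


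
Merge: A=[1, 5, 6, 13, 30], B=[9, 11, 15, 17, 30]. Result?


Compare heads, take smaller each step.
Merged: [1, 5, 6, 9, 11, 13, 15, 17, 30, 30]


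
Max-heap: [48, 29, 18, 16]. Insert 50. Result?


Append 50: [48, 29, 18, 16, 50]
Bubble up: swap idx 4(50) with idx 1(29); swap idx 1(50) with idx 0(48)
Result: [50, 48, 18, 16, 29]


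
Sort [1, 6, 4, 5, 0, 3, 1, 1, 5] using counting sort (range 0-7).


Count array: [1, 3, 0, 1, 1, 2, 1, 0]
Reconstruct: [0, 1, 1, 1, 3, 4, 5, 5, 6]


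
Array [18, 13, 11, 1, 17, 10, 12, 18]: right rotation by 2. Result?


Right rotate by 2: [12, 18, 18, 13, 11, 1, 17, 10]


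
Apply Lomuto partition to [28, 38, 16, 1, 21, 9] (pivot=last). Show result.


Elements <= 9 go left of pivot.
Result: [1, 9, 16, 28, 21, 38], pivot at index 1


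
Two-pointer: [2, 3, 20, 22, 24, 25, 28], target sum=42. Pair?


Two pointers: lo=0, hi=6
Found pair: (20, 22) summing to 42


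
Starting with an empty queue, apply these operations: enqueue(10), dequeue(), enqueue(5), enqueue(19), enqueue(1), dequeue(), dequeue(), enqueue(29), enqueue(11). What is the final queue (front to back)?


enqueue(10) -> [10]
dequeue() returns 10 -> []
enqueue(5) -> [5]
enqueue(19) -> [5, 19]
enqueue(1) -> [5, 19, 1]
dequeue() returns 5 -> [19, 1]
dequeue() returns 19 -> [1]
enqueue(29) -> [1, 29]
enqueue(11) -> [1, 29, 11]
Final queue (front to back): [1, 29, 11]


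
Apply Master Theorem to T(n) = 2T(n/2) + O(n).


a=2, b=2, c=1. log_2(2)=1 = c=1. Case 2: O(n^c log n) = O(n log n)
Complexity: O(n log n)


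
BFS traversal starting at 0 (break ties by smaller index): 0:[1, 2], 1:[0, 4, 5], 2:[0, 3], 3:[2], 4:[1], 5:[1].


BFS queue: start with [0]
Visit order: [0, 1, 2, 4, 5, 3]


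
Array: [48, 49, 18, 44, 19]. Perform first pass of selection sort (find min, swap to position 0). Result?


After one pass: [18, 49, 48, 44, 19]


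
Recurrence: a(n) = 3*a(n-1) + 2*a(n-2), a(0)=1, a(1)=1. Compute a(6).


Build bottom-up:
...a(4)=61, a(5)=217, a(6)=3*217+2*61=773


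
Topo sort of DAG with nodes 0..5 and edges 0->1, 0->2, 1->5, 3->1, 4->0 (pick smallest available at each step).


Kahn's algorithm, process smallest node first
Order: [3, 4, 0, 1, 2, 5]


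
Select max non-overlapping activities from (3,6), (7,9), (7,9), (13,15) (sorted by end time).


Greedy: pick earliest-ending, then skip overlaps.
Selected (3 activities): [(3, 6), (7, 9), (13, 15)]


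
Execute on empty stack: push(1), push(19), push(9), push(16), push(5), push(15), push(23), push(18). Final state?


push(1) -> [1]
push(19) -> [1, 19]
push(9) -> [1, 19, 9]
push(16) -> [1, 19, 9, 16]
push(5) -> [1, 19, 9, 16, 5]
push(15) -> [1, 19, 9, 16, 5, 15]
push(23) -> [1, 19, 9, 16, 5, 15, 23]
push(18) -> [1, 19, 9, 16, 5, 15, 23, 18]
Final stack (bottom to top): [1, 19, 9, 16, 5, 15, 23, 18]


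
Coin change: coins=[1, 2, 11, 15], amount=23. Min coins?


dp[0]=0; dp[i]=1+min(dp[i-c] for c in coins)
...dp[18]=3, dp[19]=3, dp[20]=4, dp[21]=4, dp[22]=2, dp[23]=3
Minimum coins for 23 = 3


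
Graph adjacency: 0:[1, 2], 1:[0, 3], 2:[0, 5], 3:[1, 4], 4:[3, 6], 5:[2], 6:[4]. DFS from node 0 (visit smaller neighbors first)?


DFS stack-based: start with [0]
Visit order: [0, 1, 3, 4, 6, 2, 5]


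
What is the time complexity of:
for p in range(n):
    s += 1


Per nesting level: O(n) = O(n)
Complexity: O(n)


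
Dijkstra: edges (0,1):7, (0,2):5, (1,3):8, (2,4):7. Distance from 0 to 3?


Dijkstra from 0:
Distances: {0: 0, 1: 7, 2: 5, 3: 15, 4: 12}
Shortest distance to 3 = 15, path = [0, 1, 3]


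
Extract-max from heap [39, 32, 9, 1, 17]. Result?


Max = 39
Replace root with last, heapify down
Resulting heap: [32, 17, 9, 1]


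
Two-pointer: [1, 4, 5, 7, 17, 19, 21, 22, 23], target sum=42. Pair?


Two pointers: lo=0, hi=8
Found pair: (19, 23) summing to 42


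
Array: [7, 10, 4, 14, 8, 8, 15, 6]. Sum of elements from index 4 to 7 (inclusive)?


Prefix sums: [0, 7, 17, 21, 35, 43, 51, 66, 72]
Sum[4..7] = prefix[8] - prefix[4] = 72 - 35 = 37


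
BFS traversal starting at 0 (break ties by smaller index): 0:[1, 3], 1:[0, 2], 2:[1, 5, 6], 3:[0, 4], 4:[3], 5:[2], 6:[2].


BFS queue: start with [0]
Visit order: [0, 1, 3, 2, 4, 5, 6]


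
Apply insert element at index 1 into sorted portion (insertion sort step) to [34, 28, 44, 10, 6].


After one pass: [28, 34, 44, 10, 6]


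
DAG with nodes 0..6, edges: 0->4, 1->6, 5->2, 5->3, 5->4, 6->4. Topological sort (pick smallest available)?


Kahn's algorithm, process smallest node first
Order: [0, 1, 5, 2, 3, 6, 4]


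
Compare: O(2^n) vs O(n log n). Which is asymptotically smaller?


linearithmic grows slower than exponential
O(n log n) is asymptotically smaller; O(2^n) grows faster


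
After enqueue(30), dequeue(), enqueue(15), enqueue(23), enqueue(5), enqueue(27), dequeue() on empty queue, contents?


enqueue(30) -> [30]
dequeue() returns 30 -> []
enqueue(15) -> [15]
enqueue(23) -> [15, 23]
enqueue(5) -> [15, 23, 5]
enqueue(27) -> [15, 23, 5, 27]
dequeue() returns 15 -> [23, 5, 27]
Final queue (front to back): [23, 5, 27]


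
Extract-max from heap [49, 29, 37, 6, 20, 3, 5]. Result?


Max = 49
Replace root with last, heapify down
Resulting heap: [37, 29, 5, 6, 20, 3]


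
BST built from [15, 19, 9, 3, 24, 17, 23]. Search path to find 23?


BST root = 15
Search for 23: compare at each node
Path: [15, 19, 24, 23]


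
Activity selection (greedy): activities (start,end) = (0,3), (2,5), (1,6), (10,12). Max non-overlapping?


Greedy: pick earliest-ending, then skip overlaps.
Selected (2 activities): [(0, 3), (10, 12)]


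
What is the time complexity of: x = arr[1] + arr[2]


Analysis: constant-time operation, no loop
Complexity: O(1)


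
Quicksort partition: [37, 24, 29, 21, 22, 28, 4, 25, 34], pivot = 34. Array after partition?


Elements <= 34 go left of pivot.
Result: [24, 29, 21, 22, 28, 4, 25, 34, 37], pivot at index 7


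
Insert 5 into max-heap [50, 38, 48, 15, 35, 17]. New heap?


Append 5: [50, 38, 48, 15, 35, 17, 5]
Bubble up: no swaps needed
Result: [50, 38, 48, 15, 35, 17, 5]


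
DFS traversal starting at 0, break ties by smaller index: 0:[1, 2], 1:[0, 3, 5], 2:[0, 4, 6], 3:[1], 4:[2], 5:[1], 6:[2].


DFS stack-based: start with [0]
Visit order: [0, 1, 3, 5, 2, 4, 6]
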